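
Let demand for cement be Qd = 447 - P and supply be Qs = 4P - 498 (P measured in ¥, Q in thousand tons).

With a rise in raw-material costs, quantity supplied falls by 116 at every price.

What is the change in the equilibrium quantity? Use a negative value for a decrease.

-23.2

Initially, 447 - P = 4P - 498, so 945 = 5P and P = 189, Q = 258.
The shock moves the curves to Qd = 447 - P and Qs = 4P - 614.
Equate the new curves: 447 - P = 4P - 614, giving 1061 = 5P, P = 212.2, Q = 234.8.
ΔQ = 234.8 − 258 = -23.2.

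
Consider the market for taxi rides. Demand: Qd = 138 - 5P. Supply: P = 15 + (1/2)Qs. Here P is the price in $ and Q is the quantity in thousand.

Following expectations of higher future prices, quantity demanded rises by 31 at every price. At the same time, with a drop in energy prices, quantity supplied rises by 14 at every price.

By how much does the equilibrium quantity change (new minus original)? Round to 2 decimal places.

+18.86

Original equilibrium: 138 - 5P = 2P - 30 gives 168 = 7P, so P = 24 and Q = 18.
After the shift, demand is Qd = 169 - 5P and supply is Qs = 2P - 16.
New equilibrium: 169 - 5P = 2P - 16 ⇒ 185 = 7P ⇒ P = 185/7 ≈ 26.4286, Q = 258/7 ≈ 36.8571.
ΔQ = 36.8571 − 18 = +18.86.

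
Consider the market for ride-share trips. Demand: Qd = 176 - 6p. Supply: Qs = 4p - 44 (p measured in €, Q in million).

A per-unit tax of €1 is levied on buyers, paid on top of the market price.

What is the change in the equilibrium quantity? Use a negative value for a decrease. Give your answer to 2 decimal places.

Original equilibrium: 176 - 6p = 4p - 44 gives 220 = 10p, so p = 22 and Q = 44.
Since buyers pay the price plus the tax, the effective demand curve becomes Qd = 170 - 6p.
Equate the new curves: 170 - 6p = 4p - 44, giving 214 = 10p, p = 21.4, Q = 41.6.
ΔQ = 41.6 − 44 = -2.40.

-2.40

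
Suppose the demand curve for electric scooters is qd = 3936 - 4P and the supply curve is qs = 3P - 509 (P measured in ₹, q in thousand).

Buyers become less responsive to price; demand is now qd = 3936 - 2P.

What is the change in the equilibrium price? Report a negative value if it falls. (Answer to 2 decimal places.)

Initially, 3936 - 4P = 3P - 509, so 4445 = 7P and P = 635, q = 1396.
The new curves are qd = 3936 - 2P (demand) and qs = 3P - 509 (supply).
Clearing the new market: 3936 - 2P = 3P - 509, so P = 889 and q = 2158.
ΔP = 889 − 635 = +254.00.

+254.00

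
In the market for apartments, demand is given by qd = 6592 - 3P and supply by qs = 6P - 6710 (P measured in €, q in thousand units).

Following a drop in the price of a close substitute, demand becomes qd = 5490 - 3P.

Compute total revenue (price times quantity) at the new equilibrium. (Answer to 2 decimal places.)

1929407.41

Initially, 6592 - 3P = 6P - 6710, so 13302 = 9P and P = 1478, q = 2158.
With the change applied: demand qd = 5490 - 3P, supply qs = 6P - 6710.
Setting them equal: 5490 - 3P = 6P - 6710 → 12200 = 9P, so P = 12200/9 ≈ 1355.5556 and q = 4270/3 ≈ 1423.3333.
New expenditure = 1355.5556 × 1423.3333 = 1929407.41.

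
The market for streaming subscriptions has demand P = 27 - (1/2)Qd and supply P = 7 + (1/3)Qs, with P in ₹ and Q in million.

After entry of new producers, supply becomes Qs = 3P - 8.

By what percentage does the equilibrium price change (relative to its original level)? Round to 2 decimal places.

-17.33

Original equilibrium: 54 - 2P = 3P - 21 gives 75 = 5P, so P = 15 and Q = 24.
The shock moves the curves to Qd = 54 - 2P and Qs = 3P - 8.
Equate the new curves: 54 - 2P = 3P - 8, giving 62 = 5P, P = 12.4, Q = 29.2.
%ΔP = (12.4 − 15) / 15 × 100 = -17.33%.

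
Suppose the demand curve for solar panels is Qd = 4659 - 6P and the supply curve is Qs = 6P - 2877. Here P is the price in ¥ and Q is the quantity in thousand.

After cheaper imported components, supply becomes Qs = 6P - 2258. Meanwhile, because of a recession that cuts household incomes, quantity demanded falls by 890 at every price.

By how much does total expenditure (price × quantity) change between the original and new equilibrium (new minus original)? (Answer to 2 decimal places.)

Solve the original market: 4659 - 6P = 6P - 2877, hence P = 628 and Q = 891.
After the shift, demand is Qd = 3769 - 6P and supply is Qs = 6P - 2258.
Setting them equal: 3769 - 6P = 6P - 2258 → 6027 = 12P, so P = 502.25 and Q = 755.5.
Expenditure moves from 628×891 = 559548 to 502.25×755.5 = 379449.875; change = -180098.13.

-180098.13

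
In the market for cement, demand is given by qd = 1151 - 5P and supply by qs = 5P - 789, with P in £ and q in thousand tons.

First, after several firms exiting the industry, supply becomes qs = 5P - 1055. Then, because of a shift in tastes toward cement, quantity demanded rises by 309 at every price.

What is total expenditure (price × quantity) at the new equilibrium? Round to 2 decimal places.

Solve the original market: 1151 - 5P = 5P - 789, hence P = 194 and q = 181.
The new curves are qd = 1460 - 5P (demand) and qs = 5P - 1055 (supply).
Setting them equal: 1460 - 5P = 5P - 1055 → 2515 = 10P, so P = 251.5 and q = 202.5.
New expenditure = 251.5 × 202.5 = 50928.75.

50928.75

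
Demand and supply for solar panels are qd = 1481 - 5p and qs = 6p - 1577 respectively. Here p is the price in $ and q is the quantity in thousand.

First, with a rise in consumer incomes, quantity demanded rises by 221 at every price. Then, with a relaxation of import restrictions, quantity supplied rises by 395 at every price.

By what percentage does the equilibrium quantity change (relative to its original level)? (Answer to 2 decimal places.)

Solve the original market: 1481 - 5p = 6p - 1577, hence p = 278 and q = 91.
With the change applied: demand qd = 1702 - 5p, supply qs = 6p - 1182.
New equilibrium: 1702 - 5p = 6p - 1182 ⇒ 2884 = 11p ⇒ p = 2884/11 ≈ 262.1818, q = 4302/11 ≈ 391.0909.
%Δq = (391.0909 − 91) / 91 × 100 = +329.77%.

+329.77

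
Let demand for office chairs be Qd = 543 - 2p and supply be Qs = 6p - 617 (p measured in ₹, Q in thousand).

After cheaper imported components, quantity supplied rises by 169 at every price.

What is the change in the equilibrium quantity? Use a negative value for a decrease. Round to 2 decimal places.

Solve the original market: 543 - 2p = 6p - 617, hence p = 145 and Q = 253.
With the change applied: demand Qd = 543 - 2p, supply Qs = 6p - 448.
Setting them equal: 543 - 2p = 6p - 448 → 991 = 8p, so p = 123.875 and Q = 295.25.
ΔQ = 295.25 − 253 = +42.25.

+42.25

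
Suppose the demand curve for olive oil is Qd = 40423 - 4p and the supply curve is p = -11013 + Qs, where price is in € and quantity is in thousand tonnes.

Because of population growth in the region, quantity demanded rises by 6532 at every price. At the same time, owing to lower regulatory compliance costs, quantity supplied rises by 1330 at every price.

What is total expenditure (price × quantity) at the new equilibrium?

133362804.96

Before the shock: 40423 - 4p = p + 11013 ⇒ 29410 = 5p ⇒ p = 5882, Q = 16895.
After the shift, demand is Qd = 46955 - 4p and supply is Qs = p + 12343.
New equilibrium: 46955 - 4p = p + 12343 ⇒ 34612 = 5p ⇒ p = 6922.4, Q = 19265.4.
New expenditure = 6922.4 × 19265.4 = 133362804.96.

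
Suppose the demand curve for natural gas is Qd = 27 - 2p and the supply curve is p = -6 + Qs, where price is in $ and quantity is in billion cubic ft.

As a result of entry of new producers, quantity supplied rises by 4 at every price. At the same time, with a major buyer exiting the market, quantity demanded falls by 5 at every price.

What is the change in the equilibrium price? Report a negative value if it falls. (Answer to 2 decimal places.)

Original equilibrium: 27 - 2p = p + 6 gives 21 = 3p, so p = 7 and Q = 13.
With the change applied: demand Qd = 22 - 2p, supply Qs = p + 10.
Equate the new curves: 22 - 2p = p + 10, giving 12 = 3p, p = 4, Q = 14.
Δp = 4 − 7 = -3.00.

-3.00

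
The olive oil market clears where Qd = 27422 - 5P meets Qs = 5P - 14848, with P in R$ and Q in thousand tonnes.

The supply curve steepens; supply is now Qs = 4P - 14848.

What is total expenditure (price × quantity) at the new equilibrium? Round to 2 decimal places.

Original equilibrium: 27422 - 5P = 5P - 14848 gives 42270 = 10P, so P = 4227 and Q = 6287.
After the shift, demand is Qd = 27422 - 5P and supply is Qs = 4P - 14848.
New equilibrium: 27422 - 5P = 4P - 14848 ⇒ 42270 = 9P ⇒ P = 14090/3 ≈ 4696.6667, Q = 11816/3 ≈ 3938.6667.
New expenditure = 4696.6667 × 3938.6667 = 18498604.44.

18498604.44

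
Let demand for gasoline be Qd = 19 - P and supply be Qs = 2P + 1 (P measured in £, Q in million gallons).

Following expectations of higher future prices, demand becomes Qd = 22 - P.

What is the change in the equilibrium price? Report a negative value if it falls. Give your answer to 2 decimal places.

Original equilibrium: 19 - P = 2P + 1 gives 18 = 3P, so P = 6 and Q = 13.
With the change applied: demand Qd = 22 - P, supply Qs = 2P + 1.
Clearing the new market: 22 - P = 2P + 1, so P = 7 and Q = 15.
ΔP = 7 − 6 = +1.00.

+1.00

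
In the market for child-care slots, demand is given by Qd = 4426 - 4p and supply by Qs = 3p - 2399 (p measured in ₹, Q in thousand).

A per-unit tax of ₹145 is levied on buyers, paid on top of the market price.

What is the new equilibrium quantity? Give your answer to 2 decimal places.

277.43

Initially, 4426 - 4p = 3p - 2399, so 6825 = 7p and p = 975, Q = 526.
Since buyers pay the price plus the tax, the effective demand curve becomes Qd = 3846 - 4p.
Clearing the new market: 3846 - 4p = 3p - 2399, so p = 6245/7 ≈ 892.1429 and Q = 1942/7 ≈ 277.4286.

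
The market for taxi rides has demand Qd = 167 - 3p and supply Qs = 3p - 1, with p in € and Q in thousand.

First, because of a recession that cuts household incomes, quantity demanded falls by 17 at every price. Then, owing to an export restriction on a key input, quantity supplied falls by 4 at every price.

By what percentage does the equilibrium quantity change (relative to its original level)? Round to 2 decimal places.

Initially, 167 - 3p = 3p - 1, so 168 = 6p and p = 28, Q = 83.
The new curves are Qd = 150 - 3p (demand) and Qs = 3p - 5 (supply).
Clearing the new market: 150 - 3p = 3p - 5, so p = 155/6 ≈ 25.8333 and Q = 72.5.
%ΔQ = (72.5 − 83) / 83 × 100 = -12.65%.

-12.65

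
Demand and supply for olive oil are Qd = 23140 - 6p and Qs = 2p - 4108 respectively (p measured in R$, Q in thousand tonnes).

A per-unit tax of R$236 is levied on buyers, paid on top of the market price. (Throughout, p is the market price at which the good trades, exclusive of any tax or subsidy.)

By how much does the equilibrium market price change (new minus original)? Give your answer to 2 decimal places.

-177.00

Original equilibrium: 23140 - 6p = 2p - 4108 gives 27248 = 8p, so p = 3406 and Q = 2704.
Since buyers pay the price plus the tax, the effective demand curve becomes Qd = 21724 - 6p.
New equilibrium: 21724 - 6p = 2p - 4108 ⇒ 25832 = 8p ⇒ p = 3229, Q = 2350.
Δp = 3229 − 3406 = -177.00.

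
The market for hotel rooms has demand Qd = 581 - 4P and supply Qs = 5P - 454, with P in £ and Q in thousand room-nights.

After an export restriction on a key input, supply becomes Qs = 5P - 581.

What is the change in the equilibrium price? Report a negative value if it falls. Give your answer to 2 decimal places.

Original equilibrium: 581 - 4P = 5P - 454 gives 1035 = 9P, so P = 115 and Q = 121.
After the shift, demand is Qd = 581 - 4P and supply is Qs = 5P - 581.
Clearing the new market: 581 - 4P = 5P - 581, so P = 1162/9 ≈ 129.1111 and Q = 581/9 ≈ 64.5556.
ΔP = 129.1111 − 115 = +14.11.

+14.11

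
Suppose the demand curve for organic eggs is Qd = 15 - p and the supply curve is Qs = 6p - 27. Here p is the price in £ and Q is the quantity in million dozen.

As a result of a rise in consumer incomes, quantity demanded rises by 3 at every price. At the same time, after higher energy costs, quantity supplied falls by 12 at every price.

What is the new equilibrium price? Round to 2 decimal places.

Solve the original market: 15 - p = 6p - 27, hence p = 6 and Q = 9.
With the change applied: demand Qd = 18 - p, supply Qs = 6p - 39.
Setting them equal: 18 - p = 6p - 39 → 57 = 7p, so p = 57/7 ≈ 8.1429 and Q = 69/7 ≈ 9.8571.

8.14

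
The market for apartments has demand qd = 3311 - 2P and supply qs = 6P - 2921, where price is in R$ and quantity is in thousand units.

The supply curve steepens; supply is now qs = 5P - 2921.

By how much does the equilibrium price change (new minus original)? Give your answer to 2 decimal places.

+111.29

Solve the original market: 3311 - 2P = 6P - 2921, hence P = 779 and q = 1753.
The new curves are qd = 3311 - 2P (demand) and qs = 5P - 2921 (supply).
Clearing the new market: 3311 - 2P = 5P - 2921, so P = 6232/7 ≈ 890.2857 and q = 10713/7 ≈ 1530.4286.
ΔP = 890.2857 − 779 = +111.29.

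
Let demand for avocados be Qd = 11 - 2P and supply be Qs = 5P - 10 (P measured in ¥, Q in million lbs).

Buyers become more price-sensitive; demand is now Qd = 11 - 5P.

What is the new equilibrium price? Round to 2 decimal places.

2.10

Initially, 11 - 2P = 5P - 10, so 21 = 7P and P = 3, Q = 5.
After the shift, demand is Qd = 11 - 5P and supply is Qs = 5P - 10.
Clearing the new market: 11 - 5P = 5P - 10, so P = 2.1 and Q = 0.5.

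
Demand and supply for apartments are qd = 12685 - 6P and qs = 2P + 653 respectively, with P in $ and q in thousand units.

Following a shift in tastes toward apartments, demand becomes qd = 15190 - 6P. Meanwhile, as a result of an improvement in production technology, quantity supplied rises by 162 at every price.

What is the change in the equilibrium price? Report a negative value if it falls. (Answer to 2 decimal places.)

+292.88

Original equilibrium: 12685 - 6P = 2P + 653 gives 12032 = 8P, so P = 1504 and q = 3661.
The new curves are qd = 15190 - 6P (demand) and qs = 2P + 815 (supply).
Setting them equal: 15190 - 6P = 2P + 815 → 14375 = 8P, so P = 1796.875 and q = 4408.75.
ΔP = 1796.875 − 1504 = +292.88.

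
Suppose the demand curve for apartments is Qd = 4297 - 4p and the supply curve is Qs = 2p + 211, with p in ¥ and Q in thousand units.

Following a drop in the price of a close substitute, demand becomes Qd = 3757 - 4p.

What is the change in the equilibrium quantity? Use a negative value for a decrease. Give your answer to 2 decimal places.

-180.00

Solve the original market: 4297 - 4p = 2p + 211, hence p = 681 and Q = 1573.
With the change applied: demand Qd = 3757 - 4p, supply Qs = 2p + 211.
Setting them equal: 3757 - 4p = 2p + 211 → 3546 = 6p, so p = 591 and Q = 1393.
ΔQ = 1393 − 1573 = -180.00.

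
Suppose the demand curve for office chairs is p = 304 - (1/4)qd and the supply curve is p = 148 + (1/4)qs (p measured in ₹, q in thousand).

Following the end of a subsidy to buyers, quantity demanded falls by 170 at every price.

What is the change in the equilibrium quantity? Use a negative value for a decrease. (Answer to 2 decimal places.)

-85.00

Before the shock: 1216 - 4p = 4p - 592 ⇒ 1808 = 8p ⇒ p = 226, q = 312.
After the shift, demand is qd = 1046 - 4p and supply is qs = 4p - 592.
Clearing the new market: 1046 - 4p = 4p - 592, so p = 204.75 and q = 227.
Δq = 227 − 312 = -85.00.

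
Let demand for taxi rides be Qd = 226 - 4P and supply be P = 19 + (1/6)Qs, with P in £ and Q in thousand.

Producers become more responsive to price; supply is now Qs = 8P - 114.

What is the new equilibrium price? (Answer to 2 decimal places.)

28.33

Initially, 226 - 4P = 6P - 114, so 340 = 10P and P = 34, Q = 90.
After the shift, demand is Qd = 226 - 4P and supply is Qs = 8P - 114.
Equate the new curves: 226 - 4P = 8P - 114, giving 340 = 12P, P = 85/3 ≈ 28.3333, Q = 338/3 ≈ 112.6667.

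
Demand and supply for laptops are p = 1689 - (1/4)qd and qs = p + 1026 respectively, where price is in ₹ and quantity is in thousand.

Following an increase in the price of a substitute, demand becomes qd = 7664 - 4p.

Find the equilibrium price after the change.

Before the shock: 6756 - 4p = p + 1026 ⇒ 5730 = 5p ⇒ p = 1146, q = 2172.
After the shift, demand is qd = 7664 - 4p and supply is qs = p + 1026.
Clearing the new market: 7664 - 4p = p + 1026, so p = 1327.6 and q = 2353.6.

1327.6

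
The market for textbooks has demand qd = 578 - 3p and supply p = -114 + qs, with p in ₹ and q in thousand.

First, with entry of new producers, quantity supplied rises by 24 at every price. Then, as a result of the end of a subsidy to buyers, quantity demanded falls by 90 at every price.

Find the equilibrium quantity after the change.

Initially, 578 - 3p = p + 114, so 464 = 4p and p = 116, q = 230.
The new curves are qd = 488 - 3p (demand) and qs = p + 138 (supply).
Equate the new curves: 488 - 3p = p + 138, giving 350 = 4p, p = 87.5, q = 225.5.

225.5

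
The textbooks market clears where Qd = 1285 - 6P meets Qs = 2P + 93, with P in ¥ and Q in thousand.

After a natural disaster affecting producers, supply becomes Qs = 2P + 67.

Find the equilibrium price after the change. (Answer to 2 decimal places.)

Original equilibrium: 1285 - 6P = 2P + 93 gives 1192 = 8P, so P = 149 and Q = 391.
After the shift, demand is Qd = 1285 - 6P and supply is Qs = 2P + 67.
Equate the new curves: 1285 - 6P = 2P + 67, giving 1218 = 8P, P = 152.25, Q = 371.5.

152.25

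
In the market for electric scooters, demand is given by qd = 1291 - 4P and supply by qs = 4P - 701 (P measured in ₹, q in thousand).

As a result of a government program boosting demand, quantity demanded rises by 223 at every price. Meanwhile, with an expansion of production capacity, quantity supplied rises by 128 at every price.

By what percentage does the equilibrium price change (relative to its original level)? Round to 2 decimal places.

+4.77

Before the shock: 1291 - 4P = 4P - 701 ⇒ 1992 = 8P ⇒ P = 249, q = 295.
With the change applied: demand qd = 1514 - 4P, supply qs = 4P - 573.
New equilibrium: 1514 - 4P = 4P - 573 ⇒ 2087 = 8P ⇒ P = 260.875, q = 470.5.
%ΔP = (260.875 − 249) / 249 × 100 = +4.77%.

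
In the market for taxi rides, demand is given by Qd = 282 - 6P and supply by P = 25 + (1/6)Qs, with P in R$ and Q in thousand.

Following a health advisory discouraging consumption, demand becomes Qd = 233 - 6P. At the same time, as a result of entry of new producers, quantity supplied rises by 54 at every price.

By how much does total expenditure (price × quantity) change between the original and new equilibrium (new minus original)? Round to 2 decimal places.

-497.96

Before the shock: 282 - 6P = 6P - 150 ⇒ 432 = 12P ⇒ P = 36, Q = 66.
The new curves are Qd = 233 - 6P (demand) and Qs = 6P - 96 (supply).
New equilibrium: 233 - 6P = 6P - 96 ⇒ 329 = 12P ⇒ P = 329/12 ≈ 27.4167, Q = 68.5.
Expenditure moves from 36×66 = 2376 to 27.4167×68.5 = 1878.0417; change = -497.96.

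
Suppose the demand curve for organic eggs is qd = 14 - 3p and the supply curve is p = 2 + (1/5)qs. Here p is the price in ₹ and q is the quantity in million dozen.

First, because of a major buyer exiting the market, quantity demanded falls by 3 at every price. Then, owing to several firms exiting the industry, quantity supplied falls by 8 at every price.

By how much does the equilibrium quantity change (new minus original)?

-4.875

Solve the original market: 14 - 3p = 5p - 10, hence p = 3 and q = 5.
With the change applied: demand qd = 11 - 3p, supply qs = 5p - 18.
Setting them equal: 11 - 3p = 5p - 18 → 29 = 8p, so p = 3.625 and q = 0.125.
Δq = 0.125 − 5 = -4.875.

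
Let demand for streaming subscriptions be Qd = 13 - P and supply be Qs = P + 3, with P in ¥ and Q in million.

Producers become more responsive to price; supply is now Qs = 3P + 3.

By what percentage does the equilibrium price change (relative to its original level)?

-50

Solve the original market: 13 - P = P + 3, hence P = 5 and Q = 8.
With the change applied: demand Qd = 13 - P, supply Qs = 3P + 3.
Setting them equal: 13 - P = 3P + 3 → 10 = 4P, so P = 2.5 and Q = 10.5.
%ΔP = (2.5 − 5) / 5 × 100 = -50%.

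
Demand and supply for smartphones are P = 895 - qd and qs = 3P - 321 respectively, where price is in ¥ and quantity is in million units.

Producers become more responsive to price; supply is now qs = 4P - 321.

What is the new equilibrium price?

Solve the original market: 895 - P = 3P - 321, hence P = 304 and q = 591.
After the shift, demand is qd = 895 - P and supply is qs = 4P - 321.
New equilibrium: 895 - P = 4P - 321 ⇒ 1216 = 5P ⇒ P = 243.2, q = 651.8.

243.2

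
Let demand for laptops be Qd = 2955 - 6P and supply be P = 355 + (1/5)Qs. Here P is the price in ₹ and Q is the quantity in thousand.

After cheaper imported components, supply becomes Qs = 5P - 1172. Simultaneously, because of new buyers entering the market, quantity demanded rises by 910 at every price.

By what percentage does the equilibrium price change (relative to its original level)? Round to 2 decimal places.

Solve the original market: 2955 - 6P = 5P - 1775, hence P = 430 and Q = 375.
The shock moves the curves to Qd = 3865 - 6P and Qs = 5P - 1172.
Setting them equal: 3865 - 6P = 5P - 1172 → 5037 = 11P, so P = 5037/11 ≈ 457.9091 and Q = 12293/11 ≈ 1117.5455.
%ΔP = (457.9091 − 430) / 430 × 100 = +6.49%.

+6.49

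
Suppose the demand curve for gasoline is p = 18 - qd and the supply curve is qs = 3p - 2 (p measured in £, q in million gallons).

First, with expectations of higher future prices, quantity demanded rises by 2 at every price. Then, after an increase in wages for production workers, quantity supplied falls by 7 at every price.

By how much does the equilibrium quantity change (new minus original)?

-0.25

Original equilibrium: 18 - p = 3p - 2 gives 20 = 4p, so p = 5 and q = 13.
After the shift, demand is qd = 20 - p and supply is qs = 3p - 9.
Equate the new curves: 20 - p = 3p - 9, giving 29 = 4p, p = 7.25, q = 12.75.
Δq = 12.75 − 13 = -0.25.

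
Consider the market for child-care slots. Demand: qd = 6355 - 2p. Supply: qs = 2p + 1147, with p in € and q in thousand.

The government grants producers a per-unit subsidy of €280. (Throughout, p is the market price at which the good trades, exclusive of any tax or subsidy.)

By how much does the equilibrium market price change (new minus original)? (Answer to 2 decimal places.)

Before the shock: 6355 - 2p = 2p + 1147 ⇒ 5208 = 4p ⇒ p = 1302, q = 3751.
Since sellers receive the price plus the subsidy, the effective supply curve becomes qs = 2p + 1707.
Clearing the new market: 6355 - 2p = 2p + 1707, so p = 1162 and q = 4031.
Δp = 1162 − 1302 = -140.00.

-140.00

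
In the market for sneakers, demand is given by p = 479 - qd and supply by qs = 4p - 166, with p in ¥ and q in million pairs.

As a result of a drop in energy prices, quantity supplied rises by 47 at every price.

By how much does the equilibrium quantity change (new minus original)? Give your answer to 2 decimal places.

+9.40

Before the shock: 479 - p = 4p - 166 ⇒ 645 = 5p ⇒ p = 129, q = 350.
With the change applied: demand qd = 479 - p, supply qs = 4p - 119.
New equilibrium: 479 - p = 4p - 119 ⇒ 598 = 5p ⇒ p = 119.6, q = 359.4.
Δq = 359.4 − 350 = +9.40.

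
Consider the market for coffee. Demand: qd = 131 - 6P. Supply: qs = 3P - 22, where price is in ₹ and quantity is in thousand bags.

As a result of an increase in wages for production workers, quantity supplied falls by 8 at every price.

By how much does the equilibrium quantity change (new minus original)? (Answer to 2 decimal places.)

Solve the original market: 131 - 6P = 3P - 22, hence P = 17 and q = 29.
After the shift, demand is qd = 131 - 6P and supply is qs = 3P - 30.
Equate the new curves: 131 - 6P = 3P - 30, giving 161 = 9P, P = 161/9 ≈ 17.8889, q = 71/3 ≈ 23.6667.
Δq = 23.6667 − 29 = -5.33.

-5.33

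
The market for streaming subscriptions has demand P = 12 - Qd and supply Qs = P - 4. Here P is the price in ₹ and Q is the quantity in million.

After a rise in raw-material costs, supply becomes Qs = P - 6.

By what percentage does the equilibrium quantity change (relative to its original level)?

-25

Solve the original market: 12 - P = P - 4, hence P = 8 and Q = 4.
The shock moves the curves to Qd = 12 - P and Qs = P - 6.
New equilibrium: 12 - P = P - 6 ⇒ 18 = 2P ⇒ P = 9, Q = 3.
%ΔQ = (3 − 4) / 4 × 100 = -25%.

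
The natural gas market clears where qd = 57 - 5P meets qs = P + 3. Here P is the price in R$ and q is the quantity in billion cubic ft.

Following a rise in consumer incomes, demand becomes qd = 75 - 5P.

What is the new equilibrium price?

Original equilibrium: 57 - 5P = P + 3 gives 54 = 6P, so P = 9 and q = 12.
After the shift, demand is qd = 75 - 5P and supply is qs = P + 3.
New equilibrium: 75 - 5P = P + 3 ⇒ 72 = 6P ⇒ P = 12, q = 15.

12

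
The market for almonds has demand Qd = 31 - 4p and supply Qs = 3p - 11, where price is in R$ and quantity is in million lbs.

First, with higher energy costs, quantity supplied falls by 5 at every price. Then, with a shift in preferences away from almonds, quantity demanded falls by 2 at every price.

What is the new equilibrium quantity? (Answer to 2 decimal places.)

3.29

Before the shock: 31 - 4p = 3p - 11 ⇒ 42 = 7p ⇒ p = 6, Q = 7.
The shock moves the curves to Qd = 29 - 4p and Qs = 3p - 16.
Setting them equal: 29 - 4p = 3p - 16 → 45 = 7p, so p = 45/7 ≈ 6.4286 and Q = 23/7 ≈ 3.2857.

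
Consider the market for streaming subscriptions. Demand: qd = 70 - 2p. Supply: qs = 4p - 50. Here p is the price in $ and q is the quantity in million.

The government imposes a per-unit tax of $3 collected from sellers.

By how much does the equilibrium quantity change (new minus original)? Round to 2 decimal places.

Original equilibrium: 70 - 2p = 4p - 50 gives 120 = 6p, so p = 20 and q = 30.
Since sellers keep the price net of the tax, the effective supply curve becomes qs = 4p - 62.
Setting them equal: 70 - 2p = 4p - 62 → 132 = 6p, so p = 22 and q = 26.
Δq = 26 − 30 = -4.00.

-4.00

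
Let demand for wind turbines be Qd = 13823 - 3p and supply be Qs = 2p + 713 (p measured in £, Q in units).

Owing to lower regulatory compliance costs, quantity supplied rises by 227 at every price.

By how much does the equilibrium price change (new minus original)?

-45.4

Original equilibrium: 13823 - 3p = 2p + 713 gives 13110 = 5p, so p = 2622 and Q = 5957.
The shock moves the curves to Qd = 13823 - 3p and Qs = 2p + 940.
New equilibrium: 13823 - 3p = 2p + 940 ⇒ 12883 = 5p ⇒ p = 2576.6, Q = 6093.2.
Δp = 2576.6 − 2622 = -45.4.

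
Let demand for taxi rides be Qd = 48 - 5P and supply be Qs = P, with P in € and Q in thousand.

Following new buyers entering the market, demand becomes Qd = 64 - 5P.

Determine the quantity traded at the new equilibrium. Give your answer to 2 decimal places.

Before the shock: 48 - 5P = P ⇒ 48 = 6P ⇒ P = 8, Q = 8.
With the change applied: demand Qd = 64 - 5P, supply Qs = P.
Equate the new curves: 64 - 5P = P, giving 64 = 6P, P = 32/3 ≈ 10.6667, Q = 32/3 ≈ 10.6667.

10.67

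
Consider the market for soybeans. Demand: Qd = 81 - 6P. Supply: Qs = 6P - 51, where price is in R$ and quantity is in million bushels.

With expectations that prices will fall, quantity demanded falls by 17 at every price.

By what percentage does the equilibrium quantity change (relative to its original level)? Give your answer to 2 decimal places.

-56.67

Original equilibrium: 81 - 6P = 6P - 51 gives 132 = 12P, so P = 11 and Q = 15.
The new curves are Qd = 64 - 6P (demand) and Qs = 6P - 51 (supply).
New equilibrium: 64 - 6P = 6P - 51 ⇒ 115 = 12P ⇒ P = 115/12 ≈ 9.5833, Q = 6.5.
%ΔQ = (6.5 − 15) / 15 × 100 = -56.67%.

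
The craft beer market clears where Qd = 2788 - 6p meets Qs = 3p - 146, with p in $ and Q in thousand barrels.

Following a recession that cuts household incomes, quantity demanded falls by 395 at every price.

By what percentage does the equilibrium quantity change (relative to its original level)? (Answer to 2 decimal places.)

-15.83

Original equilibrium: 2788 - 6p = 3p - 146 gives 2934 = 9p, so p = 326 and Q = 832.
The shock moves the curves to Qd = 2393 - 6p and Qs = 3p - 146.
Equate the new curves: 2393 - 6p = 3p - 146, giving 2539 = 9p, p = 2539/9 ≈ 282.1111, Q = 2101/3 ≈ 700.3333.
%ΔQ = (700.3333 − 832) / 832 × 100 = -15.83%.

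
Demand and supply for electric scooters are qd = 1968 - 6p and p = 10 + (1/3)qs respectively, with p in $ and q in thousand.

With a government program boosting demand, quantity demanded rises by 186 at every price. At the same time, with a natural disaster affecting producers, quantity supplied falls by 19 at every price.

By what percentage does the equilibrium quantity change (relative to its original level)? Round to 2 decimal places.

Before the shock: 1968 - 6p = 3p - 30 ⇒ 1998 = 9p ⇒ p = 222, q = 636.
With the change applied: demand qd = 2154 - 6p, supply qs = 3p - 49.
Setting them equal: 2154 - 6p = 3p - 49 → 2203 = 9p, so p = 2203/9 ≈ 244.7778 and q = 2056/3 ≈ 685.3333.
%Δq = (685.3333 − 636) / 636 × 100 = +7.76%.

+7.76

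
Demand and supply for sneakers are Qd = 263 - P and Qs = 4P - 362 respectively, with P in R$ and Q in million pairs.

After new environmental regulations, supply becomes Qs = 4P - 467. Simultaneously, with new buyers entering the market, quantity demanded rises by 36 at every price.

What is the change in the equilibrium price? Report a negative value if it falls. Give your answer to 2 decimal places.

+28.20

Solve the original market: 263 - P = 4P - 362, hence P = 125 and Q = 138.
After the shift, demand is Qd = 299 - P and supply is Qs = 4P - 467.
Equate the new curves: 299 - P = 4P - 467, giving 766 = 5P, P = 153.2, Q = 145.8.
ΔP = 153.2 − 125 = +28.20.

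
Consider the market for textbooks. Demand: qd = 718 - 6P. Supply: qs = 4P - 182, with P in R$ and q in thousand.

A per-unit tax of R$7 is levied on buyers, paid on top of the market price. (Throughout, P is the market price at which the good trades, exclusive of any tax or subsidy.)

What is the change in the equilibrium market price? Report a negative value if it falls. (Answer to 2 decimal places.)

Solve the original market: 718 - 6P = 4P - 182, hence P = 90 and q = 178.
Since buyers pay the price plus the tax, the effective demand curve becomes qd = 676 - 6P.
Setting them equal: 676 - 6P = 4P - 182 → 858 = 10P, so P = 85.8 and q = 161.2.
ΔP = 85.8 − 90 = -4.20.

-4.20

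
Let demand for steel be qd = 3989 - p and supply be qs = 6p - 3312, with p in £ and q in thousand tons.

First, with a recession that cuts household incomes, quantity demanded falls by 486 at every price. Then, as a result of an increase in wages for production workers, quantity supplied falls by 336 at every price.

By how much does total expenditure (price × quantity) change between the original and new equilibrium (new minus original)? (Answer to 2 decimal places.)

Solve the original market: 3989 - p = 6p - 3312, hence p = 1043 and q = 2946.
With the change applied: demand qd = 3503 - p, supply qs = 6p - 3648.
New equilibrium: 3503 - p = 6p - 3648 ⇒ 7151 = 7p ⇒ p = 7151/7 ≈ 1021.5714, q = 17370/7 ≈ 2481.4286.
Expenditure moves from 1043×2946 = 3072678 to 1021.5714×2481.4286 = 2534956.5306; change = -537721.47.

-537721.47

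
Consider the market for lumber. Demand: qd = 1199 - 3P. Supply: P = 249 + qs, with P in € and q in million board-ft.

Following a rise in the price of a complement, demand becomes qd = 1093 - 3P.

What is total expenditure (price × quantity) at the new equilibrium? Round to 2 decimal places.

29020.75

Initially, 1199 - 3P = P - 249, so 1448 = 4P and P = 362, q = 113.
The shock moves the curves to qd = 1093 - 3P and qs = P - 249.
Setting them equal: 1093 - 3P = P - 249 → 1342 = 4P, so P = 335.5 and q = 86.5.
New expenditure = 335.5 × 86.5 = 29020.75.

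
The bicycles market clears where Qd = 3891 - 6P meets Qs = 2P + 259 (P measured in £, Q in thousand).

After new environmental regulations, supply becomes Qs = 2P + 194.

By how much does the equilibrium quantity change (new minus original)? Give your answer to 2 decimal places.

Solve the original market: 3891 - 6P = 2P + 259, hence P = 454 and Q = 1167.
The shock moves the curves to Qd = 3891 - 6P and Qs = 2P + 194.
Clearing the new market: 3891 - 6P = 2P + 194, so P = 462.125 and Q = 1118.25.
ΔQ = 1118.25 − 1167 = -48.75.

-48.75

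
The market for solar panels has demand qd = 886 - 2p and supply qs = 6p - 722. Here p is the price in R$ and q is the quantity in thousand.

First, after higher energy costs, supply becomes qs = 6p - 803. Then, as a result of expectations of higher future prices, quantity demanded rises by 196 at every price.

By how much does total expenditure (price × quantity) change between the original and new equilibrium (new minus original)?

Solve the original market: 886 - 2p = 6p - 722, hence p = 201 and q = 484.
After the shift, demand is qd = 1082 - 2p and supply is qs = 6p - 803.
Clearing the new market: 1082 - 2p = 6p - 803, so p = 235.625 and q = 610.75.
Expenditure moves from 201×484 = 97284 to 235.625×610.75 = 143907.96875; change = +46623.96875.

+46623.96875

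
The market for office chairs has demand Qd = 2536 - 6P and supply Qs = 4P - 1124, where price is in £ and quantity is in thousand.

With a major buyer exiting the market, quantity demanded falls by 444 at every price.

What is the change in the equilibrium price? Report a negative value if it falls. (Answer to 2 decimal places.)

-44.40

Before the shock: 2536 - 6P = 4P - 1124 ⇒ 3660 = 10P ⇒ P = 366, Q = 340.
After the shift, demand is Qd = 2092 - 6P and supply is Qs = 4P - 1124.
Setting them equal: 2092 - 6P = 4P - 1124 → 3216 = 10P, so P = 321.6 and Q = 162.4.
ΔP = 321.6 − 366 = -44.40.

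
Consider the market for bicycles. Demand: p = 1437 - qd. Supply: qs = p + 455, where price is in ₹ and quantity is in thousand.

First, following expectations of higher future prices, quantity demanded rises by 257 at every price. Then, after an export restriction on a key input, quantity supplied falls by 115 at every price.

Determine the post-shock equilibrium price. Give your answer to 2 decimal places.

Original equilibrium: 1437 - p = p + 455 gives 982 = 2p, so p = 491 and q = 946.
With the change applied: demand qd = 1694 - p, supply qs = p + 340.
New equilibrium: 1694 - p = p + 340 ⇒ 1354 = 2p ⇒ p = 677, q = 1017.

677.00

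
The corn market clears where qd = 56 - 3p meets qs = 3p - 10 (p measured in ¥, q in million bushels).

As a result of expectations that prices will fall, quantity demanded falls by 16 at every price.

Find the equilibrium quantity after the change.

15

Initially, 56 - 3p = 3p - 10, so 66 = 6p and p = 11, q = 23.
With the change applied: demand qd = 40 - 3p, supply qs = 3p - 10.
Equate the new curves: 40 - 3p = 3p - 10, giving 50 = 6p, p = 25/3 ≈ 8.3333, q = 15.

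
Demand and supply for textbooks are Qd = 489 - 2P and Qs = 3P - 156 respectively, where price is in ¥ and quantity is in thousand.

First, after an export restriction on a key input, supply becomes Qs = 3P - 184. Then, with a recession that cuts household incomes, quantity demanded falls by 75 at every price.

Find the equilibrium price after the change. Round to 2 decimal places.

119.60

Initially, 489 - 2P = 3P - 156, so 645 = 5P and P = 129, Q = 231.
The new curves are Qd = 414 - 2P (demand) and Qs = 3P - 184 (supply).
Equate the new curves: 414 - 2P = 3P - 184, giving 598 = 5P, P = 119.6, Q = 174.8.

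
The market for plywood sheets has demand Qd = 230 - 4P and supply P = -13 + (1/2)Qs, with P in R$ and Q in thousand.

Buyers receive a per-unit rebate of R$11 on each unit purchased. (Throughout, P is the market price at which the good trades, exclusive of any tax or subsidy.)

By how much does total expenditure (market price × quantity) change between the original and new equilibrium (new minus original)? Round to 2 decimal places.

+1295.56

Original equilibrium: 230 - 4P = 2P + 26 gives 204 = 6P, so P = 34 and Q = 94.
Since buyers' out-of-pocket price is the market price minus the rebate, the effective demand curve becomes Qd = 274 - 4P.
Setting them equal: 274 - 4P = 2P + 26 → 248 = 6P, so P = 124/3 ≈ 41.3333 and Q = 326/3 ≈ 108.6667.
Expenditure moves from 34×94 = 3196 to 41.3333×108.6667 = 4491.5556; change = +1295.56.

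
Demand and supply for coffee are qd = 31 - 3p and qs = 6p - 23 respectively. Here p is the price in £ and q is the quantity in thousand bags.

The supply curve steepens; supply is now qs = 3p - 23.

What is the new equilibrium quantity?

Initially, 31 - 3p = 6p - 23, so 54 = 9p and p = 6, q = 13.
After the shift, demand is qd = 31 - 3p and supply is qs = 3p - 23.
Clearing the new market: 31 - 3p = 3p - 23, so p = 9 and q = 4.

4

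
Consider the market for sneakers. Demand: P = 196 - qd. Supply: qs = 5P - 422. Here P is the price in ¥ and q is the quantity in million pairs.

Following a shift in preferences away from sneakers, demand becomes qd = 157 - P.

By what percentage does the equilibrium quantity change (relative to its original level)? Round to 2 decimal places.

-34.95

Solve the original market: 196 - P = 5P - 422, hence P = 103 and q = 93.
With the change applied: demand qd = 157 - P, supply qs = 5P - 422.
New equilibrium: 157 - P = 5P - 422 ⇒ 579 = 6P ⇒ P = 96.5, q = 60.5.
%Δq = (60.5 − 93) / 93 × 100 = -34.95%.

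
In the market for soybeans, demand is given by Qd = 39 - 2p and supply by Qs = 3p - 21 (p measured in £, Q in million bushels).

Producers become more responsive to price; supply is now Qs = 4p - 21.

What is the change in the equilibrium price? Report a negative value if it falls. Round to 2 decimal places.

-2.00

Initially, 39 - 2p = 3p - 21, so 60 = 5p and p = 12, Q = 15.
With the change applied: demand Qd = 39 - 2p, supply Qs = 4p - 21.
Setting them equal: 39 - 2p = 4p - 21 → 60 = 6p, so p = 10 and Q = 19.
Δp = 10 − 12 = -2.00.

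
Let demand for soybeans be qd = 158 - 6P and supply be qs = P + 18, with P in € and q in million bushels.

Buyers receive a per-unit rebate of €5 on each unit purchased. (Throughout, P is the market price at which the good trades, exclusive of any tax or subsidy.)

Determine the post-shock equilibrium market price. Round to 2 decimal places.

Solve the original market: 158 - 6P = P + 18, hence P = 20 and q = 38.
Since buyers' out-of-pocket price is the market price minus the rebate, the effective demand curve becomes qd = 188 - 6P.
Equate the new curves: 188 - 6P = P + 18, giving 170 = 7P, P = 170/7 ≈ 24.2857, q = 296/7 ≈ 42.2857.

24.29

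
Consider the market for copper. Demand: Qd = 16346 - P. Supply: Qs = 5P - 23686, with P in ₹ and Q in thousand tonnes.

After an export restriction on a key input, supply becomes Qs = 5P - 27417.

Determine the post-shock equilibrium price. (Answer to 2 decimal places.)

Initially, 16346 - P = 5P - 23686, so 40032 = 6P and P = 6672, Q = 9674.
With the change applied: demand Qd = 16346 - P, supply Qs = 5P - 27417.
Equate the new curves: 16346 - P = 5P - 27417, giving 43763 = 6P, P = 43763/6 ≈ 7293.8333, Q = 54313/6 ≈ 9052.1667.

7293.83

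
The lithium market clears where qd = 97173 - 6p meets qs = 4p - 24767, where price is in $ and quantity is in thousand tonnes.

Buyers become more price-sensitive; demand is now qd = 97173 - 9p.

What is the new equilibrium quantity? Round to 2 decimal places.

12753.00

Initially, 97173 - 6p = 4p - 24767, so 121940 = 10p and p = 12194, q = 24009.
With the change applied: demand qd = 97173 - 9p, supply qs = 4p - 24767.
Clearing the new market: 97173 - 9p = 4p - 24767, so p = 9380 and q = 12753.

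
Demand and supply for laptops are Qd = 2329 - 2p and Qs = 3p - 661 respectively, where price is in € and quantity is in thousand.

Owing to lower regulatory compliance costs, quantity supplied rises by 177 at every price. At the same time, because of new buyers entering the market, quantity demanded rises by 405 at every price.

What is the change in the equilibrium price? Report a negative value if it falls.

Solve the original market: 2329 - 2p = 3p - 661, hence p = 598 and Q = 1133.
With the change applied: demand Qd = 2734 - 2p, supply Qs = 3p - 484.
New equilibrium: 2734 - 2p = 3p - 484 ⇒ 3218 = 5p ⇒ p = 643.6, Q = 1446.8.
Δp = 643.6 − 598 = +45.6.

+45.6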